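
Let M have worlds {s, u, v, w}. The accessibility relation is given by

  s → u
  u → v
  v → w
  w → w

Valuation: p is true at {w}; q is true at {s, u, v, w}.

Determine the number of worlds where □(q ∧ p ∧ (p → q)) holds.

s: successors {u}; q ∧ p ∧ (p → q) there: u:F. ✗
u: successors {v}; q ∧ p ∧ (p → q) there: v:F. ✗
v: successors {w}; q ∧ p ∧ (p → q) there: w:T. ✓
w: successors {w}; q ∧ p ∧ (p → q) there: w:T. ✓
Satisfying worlds: {v, w}.

2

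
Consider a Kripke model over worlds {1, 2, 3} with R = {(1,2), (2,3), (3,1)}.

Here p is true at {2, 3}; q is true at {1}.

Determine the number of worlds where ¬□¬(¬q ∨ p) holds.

1: □¬(¬q ∨ p) is F. ✓
2: □¬(¬q ∨ p) is F. ✓
3: □¬(¬q ∨ p) is T. ✗
Satisfying worlds: {1, 2}.

2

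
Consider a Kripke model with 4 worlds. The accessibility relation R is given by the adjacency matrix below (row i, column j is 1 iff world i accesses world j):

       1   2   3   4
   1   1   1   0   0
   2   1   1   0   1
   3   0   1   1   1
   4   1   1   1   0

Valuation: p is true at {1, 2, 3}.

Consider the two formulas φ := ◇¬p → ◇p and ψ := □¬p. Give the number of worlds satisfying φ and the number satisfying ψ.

4 and 0

For ◇¬p → ◇p:
1: ◇¬p is F, ◇p is T. ✓
2: ◇¬p is T, ◇p is T. ✓
3: ◇¬p is T, ◇p is T. ✓
4: ◇¬p is F, ◇p is T. ✓
— 4 worlds.
For □¬p:
1: successors {1, 2}; ¬p there: 1:F, 2:F. ✗
2: successors {1, 2, 4}; ¬p there: 1:F, 2:F, 4:T. ✗
3: successors {2, 3, 4}; ¬p there: 2:F, 3:F, 4:T. ✗
4: successors {1, 2, 3}; ¬p there: 1:F, 2:F, 3:F. ✗
— 0 worlds.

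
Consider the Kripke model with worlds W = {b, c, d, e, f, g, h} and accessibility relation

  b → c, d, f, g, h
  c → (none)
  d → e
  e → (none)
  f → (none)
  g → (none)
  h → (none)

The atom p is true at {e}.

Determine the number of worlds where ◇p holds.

1

b: successors {c, d, f, g, h}; p there: c:F, d:F, f:F, g:F, h:F. ✗
c: no successors, so ◇p fails. ✗
d: successors {e}; p there: e:T. ✓
e: no successors, so ◇p fails. ✗
f: no successors, so ◇p fails. ✗
g: no successors, so ◇p fails. ✗
h: no successors, so ◇p fails. ✗
Satisfying worlds: {d}.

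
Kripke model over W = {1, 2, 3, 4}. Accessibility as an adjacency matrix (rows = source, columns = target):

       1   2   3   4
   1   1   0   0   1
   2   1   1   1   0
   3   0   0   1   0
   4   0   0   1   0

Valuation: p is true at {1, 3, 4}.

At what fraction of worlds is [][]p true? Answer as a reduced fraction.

3/4

1: successors {1, 4}; []p there: 1:T, 4:T. ✓
2: successors {1, 2, 3}; []p there: 1:T, 2:F, 3:T. ✗
3: successors {3}; []p there: 3:T. ✓
4: successors {3}; []p there: 3:T. ✓
That's 3 of 4 worlds, so 3/4.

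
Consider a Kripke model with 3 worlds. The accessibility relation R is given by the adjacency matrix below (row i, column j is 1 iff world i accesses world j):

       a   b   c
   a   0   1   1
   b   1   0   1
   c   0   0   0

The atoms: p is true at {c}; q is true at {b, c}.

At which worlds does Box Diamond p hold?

a: successors {b, c}; Diamond p there: b:T, c:F. ✗
b: successors {a, c}; Diamond p there: a:T, c:F. ✗
c: no successors, so Box Diamond p holds vacuously. ✓

{c}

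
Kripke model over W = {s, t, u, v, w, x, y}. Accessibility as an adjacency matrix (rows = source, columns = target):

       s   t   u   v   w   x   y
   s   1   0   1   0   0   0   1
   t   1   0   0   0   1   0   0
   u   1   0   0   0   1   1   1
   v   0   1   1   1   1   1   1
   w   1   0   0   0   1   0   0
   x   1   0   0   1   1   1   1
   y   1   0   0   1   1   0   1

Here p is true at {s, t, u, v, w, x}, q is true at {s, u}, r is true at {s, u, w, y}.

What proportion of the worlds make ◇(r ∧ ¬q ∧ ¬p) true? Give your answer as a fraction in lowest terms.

5/7

s: successors {s, u, y}; r ∧ ¬q ∧ ¬p there: s:F, u:F, y:T. ✓
t: successors {s, w}; r ∧ ¬q ∧ ¬p there: s:F, w:F. ✗
u: successors {s, w, x, y}; r ∧ ¬q ∧ ¬p there: s:F, w:F, x:F, y:T. ✓
v: successors {t, u, v, w, x, y}; r ∧ ¬q ∧ ¬p there: t:F, u:F, v:F, w:F, x:F, y:T. ✓
w: successors {s, w}; r ∧ ¬q ∧ ¬p there: s:F, w:F. ✗
x: successors {s, v, w, x, y}; r ∧ ¬q ∧ ¬p there: s:F, v:F, w:F, x:F, y:T. ✓
y: successors {s, v, w, y}; r ∧ ¬q ∧ ¬p there: s:F, v:F, w:F, y:T. ✓
That's 5 of 7 worlds, so 5/7.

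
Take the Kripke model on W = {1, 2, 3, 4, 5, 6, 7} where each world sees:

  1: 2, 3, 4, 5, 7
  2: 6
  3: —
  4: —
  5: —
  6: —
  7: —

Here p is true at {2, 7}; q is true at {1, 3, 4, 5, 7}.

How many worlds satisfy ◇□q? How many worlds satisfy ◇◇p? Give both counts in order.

For ◇□q:
1: successors {2, 3, 4, 5, 7}; □q there: 2:F, 3:T, 4:T, 5:T, 7:T. ✓
2: successors {6}; □q there: 6:T. ✓
3: no successors, so ◇□q fails. ✗
4: no successors, so ◇□q fails. ✗
5: no successors, so ◇□q fails. ✗
6: no successors, so ◇□q fails. ✗
7: no successors, so ◇□q fails. ✗
— 2 worlds.
For ◇◇p:
1: successors {2, 3, 4, 5, 7}; ◇p there: 2:F, 3:F, 4:F, 5:F, 7:F. ✗
2: successors {6}; ◇p there: 6:F. ✗
3: no successors, so ◇◇p fails. ✗
4: no successors, so ◇◇p fails. ✗
5: no successors, so ◇◇p fails. ✗
6: no successors, so ◇◇p fails. ✗
7: no successors, so ◇◇p fails. ✗
— 0 worlds.

2 and 0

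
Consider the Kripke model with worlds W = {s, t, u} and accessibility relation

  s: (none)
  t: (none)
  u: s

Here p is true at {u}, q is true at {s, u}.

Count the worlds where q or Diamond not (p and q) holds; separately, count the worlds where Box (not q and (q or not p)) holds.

2 and 2

For q or Diamond not (p and q):
s: q is T, Diamond not (p and q) is F. ✓
t: q is F, Diamond not (p and q) is F. ✗
u: q is T, Diamond not (p and q) is T. ✓
— 2 worlds.
For Box (not q and (q or not p)):
s: no successors, so Box (not q and (q or not p)) holds vacuously. ✓
t: no successors, so Box (not q and (q or not p)) holds vacuously. ✓
u: successors {s}; not q and (q or not p) there: s:F. ✗
— 2 worlds.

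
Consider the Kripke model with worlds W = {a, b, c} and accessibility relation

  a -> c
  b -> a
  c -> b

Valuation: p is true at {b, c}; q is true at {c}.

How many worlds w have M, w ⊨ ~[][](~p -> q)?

a: [][](~p -> q) is T. ✗
b: [][](~p -> q) is T. ✗
c: [][](~p -> q) is F. ✓
Satisfying worlds: {c}.

1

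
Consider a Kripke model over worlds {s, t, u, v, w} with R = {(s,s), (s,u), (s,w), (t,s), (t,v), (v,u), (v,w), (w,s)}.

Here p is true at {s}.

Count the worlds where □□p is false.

3

s: successors {s, u, w}; □p there: s:F, u:T, w:T. ✗
t: successors {s, v}; □p there: s:F, v:F. ✗
u: no successors, so □□p holds vacuously. ✓
v: successors {u, w}; □p there: u:T, w:T. ✓
w: successors {s}; □p there: s:F. ✗
Satisfying worlds: {u, v}.
So □□p fails at the other 3 worlds.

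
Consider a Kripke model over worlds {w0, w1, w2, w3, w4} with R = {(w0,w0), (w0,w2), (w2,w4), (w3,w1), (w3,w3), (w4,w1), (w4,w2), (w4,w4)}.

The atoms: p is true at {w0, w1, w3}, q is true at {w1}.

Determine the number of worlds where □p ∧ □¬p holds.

1

w0: □p is F, □¬p is F. ✗
w1: □p is T, □¬p is T. ✓
w2: □p is F, □¬p is T. ✗
w3: □p is T, □¬p is F. ✗
w4: □p is F, □¬p is F. ✗
Satisfying worlds: {w1}.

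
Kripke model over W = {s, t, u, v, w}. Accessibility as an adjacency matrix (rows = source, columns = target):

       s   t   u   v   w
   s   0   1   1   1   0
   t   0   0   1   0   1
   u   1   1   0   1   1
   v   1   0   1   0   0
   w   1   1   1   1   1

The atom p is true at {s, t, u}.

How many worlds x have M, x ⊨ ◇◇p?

s: successors {t, u, v}; ◇p there: t:T, u:T, v:T. ✓
t: successors {u, w}; ◇p there: u:T, w:T. ✓
u: successors {s, t, v, w}; ◇p there: s:T, t:T, v:T, w:T. ✓
v: successors {s, u}; ◇p there: s:T, u:T. ✓
w: successors {s, t, u, v, w}; ◇p there: s:T, t:T, u:T, v:T, w:T. ✓
Satisfying worlds: {s, t, u, v, w}.

5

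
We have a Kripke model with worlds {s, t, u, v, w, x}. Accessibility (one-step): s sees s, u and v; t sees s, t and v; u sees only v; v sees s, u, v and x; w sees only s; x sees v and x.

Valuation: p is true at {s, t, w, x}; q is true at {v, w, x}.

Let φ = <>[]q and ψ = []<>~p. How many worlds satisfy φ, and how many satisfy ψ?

For <>[]q:
s: successors {s, u, v}; []q there: s:F, u:T, v:F. ✓
t: successors {s, t, v}; []q there: s:F, t:F, v:F. ✗
u: successors {v}; []q there: v:F. ✗
v: successors {s, u, v, x}; []q there: s:F, u:T, v:F, x:T. ✓
w: successors {s}; []q there: s:F. ✗
x: successors {v, x}; []q there: v:F, x:T. ✓
— 3 worlds.
For []<>~p:
s: successors {s, u, v}; <>~p there: s:T, u:T, v:T. ✓
t: successors {s, t, v}; <>~p there: s:T, t:T, v:T. ✓
u: successors {v}; <>~p there: v:T. ✓
v: successors {s, u, v, x}; <>~p there: s:T, u:T, v:T, x:T. ✓
w: successors {s}; <>~p there: s:T. ✓
x: successors {v, x}; <>~p there: v:T, x:T. ✓
— 6 worlds.

3 and 6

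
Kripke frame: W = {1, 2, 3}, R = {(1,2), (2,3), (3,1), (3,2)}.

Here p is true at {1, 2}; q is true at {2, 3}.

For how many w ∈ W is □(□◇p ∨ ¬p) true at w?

1: successors {2}; □◇p ∨ ¬p there: 2:T. ✓
2: successors {3}; □◇p ∨ ¬p there: 3:T. ✓
3: successors {1, 2}; □◇p ∨ ¬p there: 1:F, 2:T. ✗
Satisfying worlds: {1, 2}.

2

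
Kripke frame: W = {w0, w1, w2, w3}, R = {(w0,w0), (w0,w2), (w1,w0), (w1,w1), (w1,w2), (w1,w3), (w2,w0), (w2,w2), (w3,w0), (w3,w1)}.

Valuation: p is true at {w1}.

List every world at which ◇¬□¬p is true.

{w1, w3}

w0: successors {w0, w2}; ¬□¬p there: w0:F, w2:F. ✗
w1: successors {w0, w1, w2, w3}; ¬□¬p there: w0:F, w1:T, w2:F, w3:T. ✓
w2: successors {w0, w2}; ¬□¬p there: w0:F, w2:F. ✗
w3: successors {w0, w1}; ¬□¬p there: w0:F, w1:T. ✓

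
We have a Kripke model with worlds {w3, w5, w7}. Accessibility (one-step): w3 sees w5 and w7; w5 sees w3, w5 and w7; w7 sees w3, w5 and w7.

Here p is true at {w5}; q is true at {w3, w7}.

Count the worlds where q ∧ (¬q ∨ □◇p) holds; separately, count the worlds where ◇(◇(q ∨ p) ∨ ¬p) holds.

2 and 3

For q ∧ (¬q ∨ □◇p):
w3: q is T, ¬q ∨ □◇p is T. ✓
w5: q is F, ¬q ∨ □◇p is T. ✗
w7: q is T, ¬q ∨ □◇p is T. ✓
— 2 worlds.
For ◇(◇(q ∨ p) ∨ ¬p):
w3: successors {w5, w7}; ◇(q ∨ p) ∨ ¬p there: w5:T, w7:T. ✓
w5: successors {w3, w5, w7}; ◇(q ∨ p) ∨ ¬p there: w3:T, w5:T, w7:T. ✓
w7: successors {w3, w5, w7}; ◇(q ∨ p) ∨ ¬p there: w3:T, w5:T, w7:T. ✓
— 3 worlds.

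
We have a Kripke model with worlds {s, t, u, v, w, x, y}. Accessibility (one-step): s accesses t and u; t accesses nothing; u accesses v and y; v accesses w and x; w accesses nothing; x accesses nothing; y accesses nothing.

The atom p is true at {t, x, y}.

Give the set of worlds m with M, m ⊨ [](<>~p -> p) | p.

s: [](<>~p -> p) is F, p is F. ✗
t: [](<>~p -> p) is T, p is T. ✓
u: [](<>~p -> p) is F, p is F. ✗
v: [](<>~p -> p) is T, p is F. ✓
w: [](<>~p -> p) is T, p is F. ✓
x: [](<>~p -> p) is T, p is T. ✓
y: [](<>~p -> p) is T, p is T. ✓

{t, v, w, x, y}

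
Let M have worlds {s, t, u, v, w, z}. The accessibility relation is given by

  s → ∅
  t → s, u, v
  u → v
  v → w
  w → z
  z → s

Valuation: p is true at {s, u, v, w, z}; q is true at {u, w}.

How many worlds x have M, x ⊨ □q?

2

s: no successors, so □q holds vacuously. ✓
t: successors {s, u, v}; q there: s:F, u:T, v:F. ✗
u: successors {v}; q there: v:F. ✗
v: successors {w}; q there: w:T. ✓
w: successors {z}; q there: z:F. ✗
z: successors {s}; q there: s:F. ✗
Satisfying worlds: {s, v}.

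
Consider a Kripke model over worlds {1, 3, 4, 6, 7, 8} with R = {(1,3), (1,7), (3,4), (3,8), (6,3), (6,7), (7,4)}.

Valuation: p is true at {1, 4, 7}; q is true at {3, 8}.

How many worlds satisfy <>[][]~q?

1: successors {3, 7}; [][]~q there: 3:T, 7:T. ✓
3: successors {4, 8}; [][]~q there: 4:T, 8:T. ✓
4: no successors, so <>[][]~q fails. ✗
6: successors {3, 7}; [][]~q there: 3:T, 7:T. ✓
7: successors {4}; [][]~q there: 4:T. ✓
8: no successors, so <>[][]~q fails. ✗
Satisfying worlds: {1, 3, 6, 7}.

4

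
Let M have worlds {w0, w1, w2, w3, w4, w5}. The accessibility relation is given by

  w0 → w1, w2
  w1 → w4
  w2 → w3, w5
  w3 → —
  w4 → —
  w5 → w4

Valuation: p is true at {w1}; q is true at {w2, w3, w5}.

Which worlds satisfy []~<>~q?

w0: successors {w1, w2}; ~<>~q there: w1:F, w2:T. ✗
w1: successors {w4}; ~<>~q there: w4:T. ✓
w2: successors {w3, w5}; ~<>~q there: w3:T, w5:F. ✗
w3: no successors, so []~<>~q holds vacuously. ✓
w4: no successors, so []~<>~q holds vacuously. ✓
w5: successors {w4}; ~<>~q there: w4:T. ✓

{w1, w3, w4, w5}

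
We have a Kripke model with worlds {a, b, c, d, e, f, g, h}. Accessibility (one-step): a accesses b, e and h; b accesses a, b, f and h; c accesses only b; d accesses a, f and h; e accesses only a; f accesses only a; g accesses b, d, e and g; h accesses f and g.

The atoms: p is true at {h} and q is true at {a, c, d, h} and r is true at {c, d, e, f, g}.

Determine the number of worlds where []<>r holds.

3

a: successors {b, e, h}; <>r there: b:T, e:F, h:T. ✗
b: successors {a, b, f, h}; <>r there: a:T, b:T, f:F, h:T. ✗
c: successors {b}; <>r there: b:T. ✓
d: successors {a, f, h}; <>r there: a:T, f:F, h:T. ✗
e: successors {a}; <>r there: a:T. ✓
f: successors {a}; <>r there: a:T. ✓
g: successors {b, d, e, g}; <>r there: b:T, d:T, e:F, g:T. ✗
h: successors {f, g}; <>r there: f:F, g:T. ✗
Satisfying worlds: {c, e, f}.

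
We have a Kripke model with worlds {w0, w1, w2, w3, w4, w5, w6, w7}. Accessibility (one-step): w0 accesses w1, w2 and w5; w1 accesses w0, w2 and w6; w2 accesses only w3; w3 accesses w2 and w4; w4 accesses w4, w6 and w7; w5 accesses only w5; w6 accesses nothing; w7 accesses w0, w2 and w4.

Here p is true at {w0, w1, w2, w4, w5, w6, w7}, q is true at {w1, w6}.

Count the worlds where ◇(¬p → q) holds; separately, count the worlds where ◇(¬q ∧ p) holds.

6 and 6

For ◇(¬p → q):
w0: successors {w1, w2, w5}; ¬p → q there: w1:T, w2:T, w5:T. ✓
w1: successors {w0, w2, w6}; ¬p → q there: w0:T, w2:T, w6:T. ✓
w2: successors {w3}; ¬p → q there: w3:F. ✗
w3: successors {w2, w4}; ¬p → q there: w2:T, w4:T. ✓
w4: successors {w4, w6, w7}; ¬p → q there: w4:T, w6:T, w7:T. ✓
w5: successors {w5}; ¬p → q there: w5:T. ✓
w6: no successors, so ◇(¬p → q) fails. ✗
w7: successors {w0, w2, w4}; ¬p → q there: w0:T, w2:T, w4:T. ✓
— 6 worlds.
For ◇(¬q ∧ p):
w0: successors {w1, w2, w5}; ¬q ∧ p there: w1:F, w2:T, w5:T. ✓
w1: successors {w0, w2, w6}; ¬q ∧ p there: w0:T, w2:T, w6:F. ✓
w2: successors {w3}; ¬q ∧ p there: w3:F. ✗
w3: successors {w2, w4}; ¬q ∧ p there: w2:T, w4:T. ✓
w4: successors {w4, w6, w7}; ¬q ∧ p there: w4:T, w6:F, w7:T. ✓
w5: successors {w5}; ¬q ∧ p there: w5:T. ✓
w6: no successors, so ◇(¬q ∧ p) fails. ✗
w7: successors {w0, w2, w4}; ¬q ∧ p there: w0:T, w2:T, w4:T. ✓
— 6 worlds.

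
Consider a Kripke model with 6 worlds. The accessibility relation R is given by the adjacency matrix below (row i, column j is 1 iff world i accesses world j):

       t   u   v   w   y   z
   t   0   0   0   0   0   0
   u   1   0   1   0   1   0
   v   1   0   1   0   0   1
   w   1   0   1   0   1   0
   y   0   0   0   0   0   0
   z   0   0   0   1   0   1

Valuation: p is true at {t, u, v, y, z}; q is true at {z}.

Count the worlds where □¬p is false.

t: no successors, so □¬p holds vacuously. ✓
u: successors {t, v, y}; ¬p there: t:F, v:F, y:F. ✗
v: successors {t, v, z}; ¬p there: t:F, v:F, z:F. ✗
w: successors {t, v, y}; ¬p there: t:F, v:F, y:F. ✗
y: no successors, so □¬p holds vacuously. ✓
z: successors {w, z}; ¬p there: w:T, z:F. ✗
Satisfying worlds: {t, y}.
So □¬p fails at the other 4 worlds.

4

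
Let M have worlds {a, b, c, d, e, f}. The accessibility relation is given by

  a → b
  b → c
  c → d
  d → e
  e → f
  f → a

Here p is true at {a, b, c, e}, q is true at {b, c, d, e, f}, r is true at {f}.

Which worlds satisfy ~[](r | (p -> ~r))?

∅

a: [](r | (p -> ~r)) is T. ✗
b: [](r | (p -> ~r)) is T. ✗
c: [](r | (p -> ~r)) is T. ✗
d: [](r | (p -> ~r)) is T. ✗
e: [](r | (p -> ~r)) is T. ✗
f: [](r | (p -> ~r)) is T. ✗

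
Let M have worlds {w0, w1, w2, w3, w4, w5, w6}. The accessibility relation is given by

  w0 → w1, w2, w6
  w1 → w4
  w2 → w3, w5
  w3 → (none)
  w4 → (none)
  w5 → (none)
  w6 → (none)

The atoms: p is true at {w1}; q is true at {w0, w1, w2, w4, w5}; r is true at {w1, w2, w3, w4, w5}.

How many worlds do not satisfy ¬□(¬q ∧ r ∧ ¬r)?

w0: □(¬q ∧ r ∧ ¬r) is F. ✓
w1: □(¬q ∧ r ∧ ¬r) is F. ✓
w2: □(¬q ∧ r ∧ ¬r) is F. ✓
w3: □(¬q ∧ r ∧ ¬r) is T. ✗
w4: □(¬q ∧ r ∧ ¬r) is T. ✗
w5: □(¬q ∧ r ∧ ¬r) is T. ✗
w6: □(¬q ∧ r ∧ ¬r) is T. ✗
Satisfying worlds: {w0, w1, w2}.
So ¬□(¬q ∧ r ∧ ¬r) fails at the other 4 worlds.

4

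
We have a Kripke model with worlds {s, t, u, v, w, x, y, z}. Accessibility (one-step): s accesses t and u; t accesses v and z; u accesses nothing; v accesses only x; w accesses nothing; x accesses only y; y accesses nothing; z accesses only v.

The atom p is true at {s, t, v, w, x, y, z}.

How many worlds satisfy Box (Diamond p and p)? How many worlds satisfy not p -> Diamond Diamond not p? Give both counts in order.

For Box (Diamond p and p):
s: successors {t, u}; Diamond p and p there: t:T, u:F. ✗
t: successors {v, z}; Diamond p and p there: v:T, z:T. ✓
u: no successors, so Box (Diamond p and p) holds vacuously. ✓
v: successors {x}; Diamond p and p there: x:T. ✓
w: no successors, so Box (Diamond p and p) holds vacuously. ✓
x: successors {y}; Diamond p and p there: y:F. ✗
y: no successors, so Box (Diamond p and p) holds vacuously. ✓
z: successors {v}; Diamond p and p there: v:T. ✓
— 6 worlds.
For not p -> Diamond Diamond not p:
s: not p is F, Diamond Diamond not p is F. ✓
t: not p is F, Diamond Diamond not p is F. ✓
u: not p is T, Diamond Diamond not p is F. ✗
v: not p is F, Diamond Diamond not p is F. ✓
w: not p is F, Diamond Diamond not p is F. ✓
x: not p is F, Diamond Diamond not p is F. ✓
y: not p is F, Diamond Diamond not p is F. ✓
z: not p is F, Diamond Diamond not p is F. ✓
— 7 worlds.

6 and 7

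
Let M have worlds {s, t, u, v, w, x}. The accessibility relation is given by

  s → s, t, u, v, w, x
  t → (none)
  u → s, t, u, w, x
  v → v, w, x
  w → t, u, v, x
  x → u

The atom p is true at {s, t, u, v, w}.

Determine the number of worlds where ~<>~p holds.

s: <>~p is T. ✗
t: <>~p is F. ✓
u: <>~p is T. ✗
v: <>~p is T. ✗
w: <>~p is T. ✗
x: <>~p is F. ✓
Satisfying worlds: {t, x}.

2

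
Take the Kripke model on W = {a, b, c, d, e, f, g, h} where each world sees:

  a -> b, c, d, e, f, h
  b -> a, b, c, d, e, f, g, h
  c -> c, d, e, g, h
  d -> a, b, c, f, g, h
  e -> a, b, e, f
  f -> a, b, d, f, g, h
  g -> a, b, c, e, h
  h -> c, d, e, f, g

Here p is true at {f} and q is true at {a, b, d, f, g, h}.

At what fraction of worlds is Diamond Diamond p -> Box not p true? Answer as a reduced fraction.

1/4

a: Diamond Diamond p is T, Box not p is F. ✗
b: Diamond Diamond p is T, Box not p is F. ✗
c: Diamond Diamond p is T, Box not p is T. ✓
d: Diamond Diamond p is T, Box not p is F. ✗
e: Diamond Diamond p is T, Box not p is F. ✗
f: Diamond Diamond p is T, Box not p is F. ✗
g: Diamond Diamond p is T, Box not p is T. ✓
h: Diamond Diamond p is T, Box not p is F. ✗
That's 2 of 8 worlds, so 2/8 = 1/4.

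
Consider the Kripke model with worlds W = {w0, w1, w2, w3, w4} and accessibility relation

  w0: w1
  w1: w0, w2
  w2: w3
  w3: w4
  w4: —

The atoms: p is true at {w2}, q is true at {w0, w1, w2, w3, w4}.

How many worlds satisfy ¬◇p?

4

w0: ◇p is F. ✓
w1: ◇p is T. ✗
w2: ◇p is F. ✓
w3: ◇p is F. ✓
w4: ◇p is F. ✓
Satisfying worlds: {w0, w2, w3, w4}.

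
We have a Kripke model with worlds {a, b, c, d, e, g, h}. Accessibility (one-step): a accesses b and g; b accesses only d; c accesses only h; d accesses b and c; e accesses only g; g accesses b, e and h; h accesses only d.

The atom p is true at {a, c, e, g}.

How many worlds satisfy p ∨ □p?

4

a: p is T, □p is F. ✓
b: p is F, □p is F. ✗
c: p is T, □p is F. ✓
d: p is F, □p is F. ✗
e: p is T, □p is T. ✓
g: p is T, □p is F. ✓
h: p is F, □p is F. ✗
Satisfying worlds: {a, c, e, g}.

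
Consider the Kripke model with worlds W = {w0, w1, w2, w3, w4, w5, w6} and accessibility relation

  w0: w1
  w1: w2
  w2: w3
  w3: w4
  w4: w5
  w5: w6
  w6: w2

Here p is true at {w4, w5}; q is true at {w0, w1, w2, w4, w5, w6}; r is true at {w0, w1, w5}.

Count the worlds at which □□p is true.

w0: successors {w1}; □p there: w1:F. ✗
w1: successors {w2}; □p there: w2:F. ✗
w2: successors {w3}; □p there: w3:T. ✓
w3: successors {w4}; □p there: w4:T. ✓
w4: successors {w5}; □p there: w5:F. ✗
w5: successors {w6}; □p there: w6:F. ✗
w6: successors {w2}; □p there: w2:F. ✗
Satisfying worlds: {w2, w3}.

2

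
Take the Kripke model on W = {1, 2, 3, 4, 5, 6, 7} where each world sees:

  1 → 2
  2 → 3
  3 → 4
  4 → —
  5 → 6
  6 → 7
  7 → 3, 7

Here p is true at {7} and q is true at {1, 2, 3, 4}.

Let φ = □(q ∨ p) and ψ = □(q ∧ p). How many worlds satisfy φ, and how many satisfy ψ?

For □(q ∨ p):
1: successors {2}; q ∨ p there: 2:T. ✓
2: successors {3}; q ∨ p there: 3:T. ✓
3: successors {4}; q ∨ p there: 4:T. ✓
4: no successors, so □(q ∨ p) holds vacuously. ✓
5: successors {6}; q ∨ p there: 6:F. ✗
6: successors {7}; q ∨ p there: 7:T. ✓
7: successors {3, 7}; q ∨ p there: 3:T, 7:T. ✓
— 6 worlds.
For □(q ∧ p):
1: successors {2}; q ∧ p there: 2:F. ✗
2: successors {3}; q ∧ p there: 3:F. ✗
3: successors {4}; q ∧ p there: 4:F. ✗
4: no successors, so □(q ∧ p) holds vacuously. ✓
5: successors {6}; q ∧ p there: 6:F. ✗
6: successors {7}; q ∧ p there: 7:F. ✗
7: successors {3, 7}; q ∧ p there: 3:F, 7:F. ✗
— 1 world.

6 and 1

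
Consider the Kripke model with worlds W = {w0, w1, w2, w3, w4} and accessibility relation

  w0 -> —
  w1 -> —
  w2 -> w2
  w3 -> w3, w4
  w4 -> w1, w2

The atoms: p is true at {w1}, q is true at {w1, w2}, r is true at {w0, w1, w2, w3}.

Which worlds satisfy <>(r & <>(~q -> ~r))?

{w2, w3, w4}

w0: no successors, so <>(r & <>(~q -> ~r)) fails. ✗
w1: no successors, so <>(r & <>(~q -> ~r)) fails. ✗
w2: successors {w2}; r & <>(~q -> ~r) there: w2:T. ✓
w3: successors {w3, w4}; r & <>(~q -> ~r) there: w3:T, w4:F. ✓
w4: successors {w1, w2}; r & <>(~q -> ~r) there: w1:F, w2:T. ✓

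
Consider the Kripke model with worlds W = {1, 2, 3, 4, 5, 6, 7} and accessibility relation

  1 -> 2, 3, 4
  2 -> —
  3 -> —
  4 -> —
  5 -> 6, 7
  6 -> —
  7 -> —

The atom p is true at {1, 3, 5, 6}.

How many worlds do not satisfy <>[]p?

1: successors {2, 3, 4}; []p there: 2:T, 3:T, 4:T. ✓
2: no successors, so <>[]p fails. ✗
3: no successors, so <>[]p fails. ✗
4: no successors, so <>[]p fails. ✗
5: successors {6, 7}; []p there: 6:T, 7:T. ✓
6: no successors, so <>[]p fails. ✗
7: no successors, so <>[]p fails. ✗
Satisfying worlds: {1, 5}.
So <>[]p fails at the other 5 worlds.

5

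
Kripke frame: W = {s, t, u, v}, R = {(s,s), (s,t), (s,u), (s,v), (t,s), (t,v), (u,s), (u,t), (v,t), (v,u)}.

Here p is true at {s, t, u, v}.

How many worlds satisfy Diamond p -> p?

s: Diamond p is T, p is T. ✓
t: Diamond p is T, p is T. ✓
u: Diamond p is T, p is T. ✓
v: Diamond p is T, p is T. ✓
Satisfying worlds: {s, t, u, v}.

4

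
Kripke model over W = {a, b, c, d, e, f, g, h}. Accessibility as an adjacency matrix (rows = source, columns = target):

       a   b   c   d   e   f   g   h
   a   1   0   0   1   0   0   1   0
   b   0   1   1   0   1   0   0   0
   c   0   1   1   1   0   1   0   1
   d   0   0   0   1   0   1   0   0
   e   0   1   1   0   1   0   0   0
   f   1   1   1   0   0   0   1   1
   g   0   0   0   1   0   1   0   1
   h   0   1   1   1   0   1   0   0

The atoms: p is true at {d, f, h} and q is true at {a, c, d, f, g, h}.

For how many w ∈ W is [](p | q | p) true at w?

a: successors {a, d, g}; p | q | p there: a:T, d:T, g:T. ✓
b: successors {b, c, e}; p | q | p there: b:F, c:T, e:F. ✗
c: successors {b, c, d, f, h}; p | q | p there: b:F, c:T, d:T, f:T, h:T. ✗
d: successors {d, f}; p | q | p there: d:T, f:T. ✓
e: successors {b, c, e}; p | q | p there: b:F, c:T, e:F. ✗
f: successors {a, b, c, g, h}; p | q | p there: a:T, b:F, c:T, g:T, h:T. ✗
g: successors {d, f, h}; p | q | p there: d:T, f:T, h:T. ✓
h: successors {b, c, d, f}; p | q | p there: b:F, c:T, d:T, f:T. ✗
Satisfying worlds: {a, d, g}.

3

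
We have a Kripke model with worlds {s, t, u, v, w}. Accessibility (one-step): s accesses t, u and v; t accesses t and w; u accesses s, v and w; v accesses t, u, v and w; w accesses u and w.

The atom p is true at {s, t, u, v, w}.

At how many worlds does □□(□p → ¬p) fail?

5

s: successors {t, u, v}; □(□p → ¬p) there: t:F, u:F, v:F. ✗
t: successors {t, w}; □(□p → ¬p) there: t:F, w:F. ✗
u: successors {s, v, w}; □(□p → ¬p) there: s:F, v:F, w:F. ✗
v: successors {t, u, v, w}; □(□p → ¬p) there: t:F, u:F, v:F, w:F. ✗
w: successors {u, w}; □(□p → ¬p) there: u:F, w:F. ✗
Satisfying worlds: ∅.
So □□(□p → ¬p) fails at the other 5 worlds.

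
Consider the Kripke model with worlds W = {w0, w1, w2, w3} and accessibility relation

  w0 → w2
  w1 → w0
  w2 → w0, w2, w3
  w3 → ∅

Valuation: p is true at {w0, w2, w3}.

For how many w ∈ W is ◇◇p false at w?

w0: successors {w2}; ◇p there: w2:T. ✓
w1: successors {w0}; ◇p there: w0:T. ✓
w2: successors {w0, w2, w3}; ◇p there: w0:T, w2:T, w3:F. ✓
w3: no successors, so ◇◇p fails. ✗
Satisfying worlds: {w0, w1, w2}.
So ◇◇p fails at the other 1 world.

1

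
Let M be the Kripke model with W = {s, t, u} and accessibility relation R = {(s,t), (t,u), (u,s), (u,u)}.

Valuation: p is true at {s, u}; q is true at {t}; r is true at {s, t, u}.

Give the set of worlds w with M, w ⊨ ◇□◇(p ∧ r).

{s, u}

s: successors {t}; □◇(p ∧ r) there: t:T. ✓
t: successors {u}; □◇(p ∧ r) there: u:F. ✗
u: successors {s, u}; □◇(p ∧ r) there: s:T, u:F. ✓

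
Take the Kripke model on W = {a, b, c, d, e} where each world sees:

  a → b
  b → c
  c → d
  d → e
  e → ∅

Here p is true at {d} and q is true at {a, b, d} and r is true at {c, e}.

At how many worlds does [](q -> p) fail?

1

a: successors {b}; q -> p there: b:F. ✗
b: successors {c}; q -> p there: c:T. ✓
c: successors {d}; q -> p there: d:T. ✓
d: successors {e}; q -> p there: e:T. ✓
e: no successors, so [](q -> p) holds vacuously. ✓
Satisfying worlds: {b, c, d, e}.
So [](q -> p) fails at the other 1 world.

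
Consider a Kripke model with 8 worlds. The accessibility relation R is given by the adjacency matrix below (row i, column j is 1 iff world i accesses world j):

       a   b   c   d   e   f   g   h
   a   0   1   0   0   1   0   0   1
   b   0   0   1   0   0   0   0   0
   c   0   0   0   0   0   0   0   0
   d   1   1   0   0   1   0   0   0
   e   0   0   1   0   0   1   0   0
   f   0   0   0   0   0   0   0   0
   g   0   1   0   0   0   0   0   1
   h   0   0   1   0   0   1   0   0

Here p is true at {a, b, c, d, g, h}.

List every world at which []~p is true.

a: successors {b, e, h}; ~p there: b:F, e:T, h:F. ✗
b: successors {c}; ~p there: c:F. ✗
c: no successors, so []~p holds vacuously. ✓
d: successors {a, b, e}; ~p there: a:F, b:F, e:T. ✗
e: successors {c, f}; ~p there: c:F, f:T. ✗
f: no successors, so []~p holds vacuously. ✓
g: successors {b, h}; ~p there: b:F, h:F. ✗
h: successors {c, f}; ~p there: c:F, f:T. ✗

{c, f}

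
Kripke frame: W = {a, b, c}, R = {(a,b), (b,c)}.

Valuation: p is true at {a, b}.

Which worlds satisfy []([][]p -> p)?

a: successors {b}; [][]p -> p there: b:T. ✓
b: successors {c}; [][]p -> p there: c:F. ✗
c: no successors, so []([][]p -> p) holds vacuously. ✓

{a, c}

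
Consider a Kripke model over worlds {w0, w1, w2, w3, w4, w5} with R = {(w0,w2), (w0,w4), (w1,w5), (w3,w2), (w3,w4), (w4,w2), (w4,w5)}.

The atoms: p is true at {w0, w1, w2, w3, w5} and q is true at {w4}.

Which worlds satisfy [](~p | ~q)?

w0: successors {w2, w4}; ~p | ~q there: w2:T, w4:T. ✓
w1: successors {w5}; ~p | ~q there: w5:T. ✓
w2: no successors, so [](~p | ~q) holds vacuously. ✓
w3: successors {w2, w4}; ~p | ~q there: w2:T, w4:T. ✓
w4: successors {w2, w5}; ~p | ~q there: w2:T, w5:T. ✓
w5: no successors, so [](~p | ~q) holds vacuously. ✓

{w0, w1, w2, w3, w4, w5}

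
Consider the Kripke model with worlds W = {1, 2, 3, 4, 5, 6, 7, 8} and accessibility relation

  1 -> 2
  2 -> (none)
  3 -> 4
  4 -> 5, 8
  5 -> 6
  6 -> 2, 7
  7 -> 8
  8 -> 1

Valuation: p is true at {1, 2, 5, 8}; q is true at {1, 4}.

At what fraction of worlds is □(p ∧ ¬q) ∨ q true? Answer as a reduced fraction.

1: □(p ∧ ¬q) is T, q is T. ✓
2: □(p ∧ ¬q) is T, q is F. ✓
3: □(p ∧ ¬q) is F, q is F. ✗
4: □(p ∧ ¬q) is T, q is T. ✓
5: □(p ∧ ¬q) is F, q is F. ✗
6: □(p ∧ ¬q) is F, q is F. ✗
7: □(p ∧ ¬q) is T, q is F. ✓
8: □(p ∧ ¬q) is F, q is F. ✗
That's 4 of 8 worlds, so 4/8 = 1/2.

1/2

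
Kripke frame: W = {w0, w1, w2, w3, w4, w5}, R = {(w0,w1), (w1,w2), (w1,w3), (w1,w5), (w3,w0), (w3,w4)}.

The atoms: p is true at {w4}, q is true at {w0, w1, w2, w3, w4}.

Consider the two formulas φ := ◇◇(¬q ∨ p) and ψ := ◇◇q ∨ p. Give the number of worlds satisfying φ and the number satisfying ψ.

2 and 4

For ◇◇(¬q ∨ p):
w0: successors {w1}; ◇(¬q ∨ p) there: w1:T. ✓
w1: successors {w2, w3, w5}; ◇(¬q ∨ p) there: w2:F, w3:T, w5:F. ✓
w2: no successors, so ◇◇(¬q ∨ p) fails. ✗
w3: successors {w0, w4}; ◇(¬q ∨ p) there: w0:F, w4:F. ✗
w4: no successors, so ◇◇(¬q ∨ p) fails. ✗
w5: no successors, so ◇◇(¬q ∨ p) fails. ✗
— 2 worlds.
For ◇◇q ∨ p:
w0: ◇◇q is T, p is F. ✓
w1: ◇◇q is T, p is F. ✓
w2: ◇◇q is F, p is F. ✗
w3: ◇◇q is T, p is F. ✓
w4: ◇◇q is F, p is T. ✓
w5: ◇◇q is F, p is F. ✗
— 4 worlds.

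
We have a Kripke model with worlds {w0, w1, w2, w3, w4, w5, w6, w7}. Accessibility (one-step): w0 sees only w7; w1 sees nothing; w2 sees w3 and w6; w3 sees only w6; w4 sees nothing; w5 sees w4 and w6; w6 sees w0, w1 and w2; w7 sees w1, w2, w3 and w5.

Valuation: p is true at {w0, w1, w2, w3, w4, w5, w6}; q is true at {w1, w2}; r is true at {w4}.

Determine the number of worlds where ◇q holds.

2

w0: successors {w7}; q there: w7:F. ✗
w1: no successors, so ◇q fails. ✗
w2: successors {w3, w6}; q there: w3:F, w6:F. ✗
w3: successors {w6}; q there: w6:F. ✗
w4: no successors, so ◇q fails. ✗
w5: successors {w4, w6}; q there: w4:F, w6:F. ✗
w6: successors {w0, w1, w2}; q there: w0:F, w1:T, w2:T. ✓
w7: successors {w1, w2, w3, w5}; q there: w1:T, w2:T, w3:F, w5:F. ✓
Satisfying worlds: {w6, w7}.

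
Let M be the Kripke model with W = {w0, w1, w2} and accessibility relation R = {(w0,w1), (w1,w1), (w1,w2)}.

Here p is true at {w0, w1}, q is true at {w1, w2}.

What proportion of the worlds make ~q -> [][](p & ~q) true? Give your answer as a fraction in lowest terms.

w0: ~q is T, [][](p & ~q) is F. ✗
w1: ~q is F, [][](p & ~q) is F. ✓
w2: ~q is F, [][](p & ~q) is T. ✓
That's 2 of 3 worlds, so 2/3.

2/3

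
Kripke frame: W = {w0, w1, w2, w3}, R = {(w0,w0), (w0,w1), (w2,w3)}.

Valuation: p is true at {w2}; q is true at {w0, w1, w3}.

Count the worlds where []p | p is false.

w0: []p is F, p is F. ✗
w1: []p is T, p is F. ✓
w2: []p is F, p is T. ✓
w3: []p is T, p is F. ✓
Satisfying worlds: {w1, w2, w3}.
So []p | p fails at the other 1 world.

1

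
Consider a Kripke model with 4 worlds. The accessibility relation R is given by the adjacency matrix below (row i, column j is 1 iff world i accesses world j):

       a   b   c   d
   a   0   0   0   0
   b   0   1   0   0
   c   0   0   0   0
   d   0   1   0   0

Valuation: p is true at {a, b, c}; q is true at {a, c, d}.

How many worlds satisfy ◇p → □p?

a: ◇p is F, □p is T. ✓
b: ◇p is T, □p is T. ✓
c: ◇p is F, □p is T. ✓
d: ◇p is T, □p is T. ✓
Satisfying worlds: {a, b, c, d}.

4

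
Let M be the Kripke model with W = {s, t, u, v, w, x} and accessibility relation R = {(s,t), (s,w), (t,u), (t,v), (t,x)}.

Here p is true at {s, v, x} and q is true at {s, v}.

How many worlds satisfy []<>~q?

s: successors {t, w}; <>~q there: t:T, w:F. ✗
t: successors {u, v, x}; <>~q there: u:F, v:F, x:F. ✗
u: no successors, so []<>~q holds vacuously. ✓
v: no successors, so []<>~q holds vacuously. ✓
w: no successors, so []<>~q holds vacuously. ✓
x: no successors, so []<>~q holds vacuously. ✓
Satisfying worlds: {u, v, w, x}.

4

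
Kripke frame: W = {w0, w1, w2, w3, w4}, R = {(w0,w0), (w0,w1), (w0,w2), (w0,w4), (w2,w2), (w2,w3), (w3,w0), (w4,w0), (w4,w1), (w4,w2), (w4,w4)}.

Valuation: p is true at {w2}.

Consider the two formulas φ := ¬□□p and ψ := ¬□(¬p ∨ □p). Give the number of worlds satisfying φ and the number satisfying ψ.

For ¬□□p:
w0: □□p is F. ✓
w1: □□p is T. ✗
w2: □□p is F. ✓
w3: □□p is F. ✓
w4: □□p is F. ✓
— 4 worlds.
For ¬□(¬p ∨ □p):
w0: □(¬p ∨ □p) is F. ✓
w1: □(¬p ∨ □p) is T. ✗
w2: □(¬p ∨ □p) is F. ✓
w3: □(¬p ∨ □p) is T. ✗
w4: □(¬p ∨ □p) is F. ✓
— 3 worlds.

4 and 3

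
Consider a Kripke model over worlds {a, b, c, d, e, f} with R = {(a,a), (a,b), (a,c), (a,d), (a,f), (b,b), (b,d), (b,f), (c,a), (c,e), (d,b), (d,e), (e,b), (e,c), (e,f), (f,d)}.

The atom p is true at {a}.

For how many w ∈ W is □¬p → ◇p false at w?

4

a: □¬p is F, ◇p is T. ✓
b: □¬p is T, ◇p is F. ✗
c: □¬p is F, ◇p is T. ✓
d: □¬p is T, ◇p is F. ✗
e: □¬p is T, ◇p is F. ✗
f: □¬p is T, ◇p is F. ✗
Satisfying worlds: {a, c}.
So □¬p → ◇p fails at the other 4 worlds.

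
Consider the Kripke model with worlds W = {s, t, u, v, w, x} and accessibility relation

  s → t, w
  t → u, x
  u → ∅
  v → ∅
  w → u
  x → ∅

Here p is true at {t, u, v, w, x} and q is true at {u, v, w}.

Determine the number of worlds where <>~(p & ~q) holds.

3

s: successors {t, w}; ~(p & ~q) there: t:F, w:T. ✓
t: successors {u, x}; ~(p & ~q) there: u:T, x:F. ✓
u: no successors, so <>~(p & ~q) fails. ✗
v: no successors, so <>~(p & ~q) fails. ✗
w: successors {u}; ~(p & ~q) there: u:T. ✓
x: no successors, so <>~(p & ~q) fails. ✗
Satisfying worlds: {s, t, w}.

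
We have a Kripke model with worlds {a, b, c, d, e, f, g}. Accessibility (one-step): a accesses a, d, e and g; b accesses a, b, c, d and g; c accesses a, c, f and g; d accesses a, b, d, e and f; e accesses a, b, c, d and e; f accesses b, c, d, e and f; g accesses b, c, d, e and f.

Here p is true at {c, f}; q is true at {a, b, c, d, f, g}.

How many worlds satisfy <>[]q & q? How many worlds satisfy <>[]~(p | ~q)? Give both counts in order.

5 and 0

For <>[]q & q:
a: <>[]q is F, q is T. ✗
b: <>[]q is T, q is T. ✓
c: <>[]q is T, q is T. ✓
d: <>[]q is T, q is T. ✓
e: <>[]q is T, q is F. ✗
f: <>[]q is T, q is T. ✓
g: <>[]q is T, q is T. ✓
— 5 worlds.
For <>[]~(p | ~q):
a: successors {a, d, e, g}; []~(p | ~q) there: a:F, d:F, e:F, g:F. ✗
b: successors {a, b, c, d, g}; []~(p | ~q) there: a:F, b:F, c:F, d:F, g:F. ✗
c: successors {a, c, f, g}; []~(p | ~q) there: a:F, c:F, f:F, g:F. ✗
d: successors {a, b, d, e, f}; []~(p | ~q) there: a:F, b:F, d:F, e:F, f:F. ✗
e: successors {a, b, c, d, e}; []~(p | ~q) there: a:F, b:F, c:F, d:F, e:F. ✗
f: successors {b, c, d, e, f}; []~(p | ~q) there: b:F, c:F, d:F, e:F, f:F. ✗
g: successors {b, c, d, e, f}; []~(p | ~q) there: b:F, c:F, d:F, e:F, f:F. ✗
— 0 worlds.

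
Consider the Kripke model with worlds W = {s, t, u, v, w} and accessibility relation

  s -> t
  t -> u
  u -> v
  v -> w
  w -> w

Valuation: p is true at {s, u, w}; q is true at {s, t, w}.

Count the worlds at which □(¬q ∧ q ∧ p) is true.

s: successors {t}; ¬q ∧ q ∧ p there: t:F. ✗
t: successors {u}; ¬q ∧ q ∧ p there: u:F. ✗
u: successors {v}; ¬q ∧ q ∧ p there: v:F. ✗
v: successors {w}; ¬q ∧ q ∧ p there: w:F. ✗
w: successors {w}; ¬q ∧ q ∧ p there: w:F. ✗
Satisfying worlds: ∅.

0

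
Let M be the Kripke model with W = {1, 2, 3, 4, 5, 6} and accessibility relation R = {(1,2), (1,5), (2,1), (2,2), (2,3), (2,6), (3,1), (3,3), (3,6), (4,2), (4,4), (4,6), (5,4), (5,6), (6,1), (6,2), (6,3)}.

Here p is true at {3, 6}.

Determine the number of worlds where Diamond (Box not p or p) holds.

5

1: successors {2, 5}; Box not p or p there: 2:F, 5:F. ✗
2: successors {1, 2, 3, 6}; Box not p or p there: 1:T, 2:F, 3:T, 6:T. ✓
3: successors {1, 3, 6}; Box not p or p there: 1:T, 3:T, 6:T. ✓
4: successors {2, 4, 6}; Box not p or p there: 2:F, 4:F, 6:T. ✓
5: successors {4, 6}; Box not p or p there: 4:F, 6:T. ✓
6: successors {1, 2, 3}; Box not p or p there: 1:T, 2:F, 3:T. ✓
Satisfying worlds: {2, 3, 4, 5, 6}.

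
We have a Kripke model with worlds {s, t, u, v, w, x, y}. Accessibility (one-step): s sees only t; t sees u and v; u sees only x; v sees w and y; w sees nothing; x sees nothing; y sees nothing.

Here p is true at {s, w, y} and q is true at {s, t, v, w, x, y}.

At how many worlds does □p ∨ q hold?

6

s: □p is F, q is T. ✓
t: □p is F, q is T. ✓
u: □p is F, q is F. ✗
v: □p is T, q is T. ✓
w: □p is T, q is T. ✓
x: □p is T, q is T. ✓
y: □p is T, q is T. ✓
Satisfying worlds: {s, t, v, w, x, y}.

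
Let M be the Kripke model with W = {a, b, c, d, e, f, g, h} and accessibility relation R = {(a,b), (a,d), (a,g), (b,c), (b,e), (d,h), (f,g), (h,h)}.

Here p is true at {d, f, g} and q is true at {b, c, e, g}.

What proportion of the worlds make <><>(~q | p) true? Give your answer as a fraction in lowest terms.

a: successors {b, d, g}; <>(~q | p) there: b:F, d:T, g:F. ✓
b: successors {c, e}; <>(~q | p) there: c:F, e:F. ✗
c: no successors, so <><>(~q | p) fails. ✗
d: successors {h}; <>(~q | p) there: h:T. ✓
e: no successors, so <><>(~q | p) fails. ✗
f: successors {g}; <>(~q | p) there: g:F. ✗
g: no successors, so <><>(~q | p) fails. ✗
h: successors {h}; <>(~q | p) there: h:T. ✓
That's 3 of 8 worlds, so 3/8.

3/8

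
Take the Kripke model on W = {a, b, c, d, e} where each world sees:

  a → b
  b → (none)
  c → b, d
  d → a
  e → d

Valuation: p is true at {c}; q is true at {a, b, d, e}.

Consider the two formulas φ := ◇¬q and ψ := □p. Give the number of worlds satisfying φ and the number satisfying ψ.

0 and 1

For ◇¬q:
a: successors {b}; ¬q there: b:F. ✗
b: no successors, so ◇¬q fails. ✗
c: successors {b, d}; ¬q there: b:F, d:F. ✗
d: successors {a}; ¬q there: a:F. ✗
e: successors {d}; ¬q there: d:F. ✗
— 0 worlds.
For □p:
a: successors {b}; p there: b:F. ✗
b: no successors, so □p holds vacuously. ✓
c: successors {b, d}; p there: b:F, d:F. ✗
d: successors {a}; p there: a:F. ✗
e: successors {d}; p there: d:F. ✗
— 1 world.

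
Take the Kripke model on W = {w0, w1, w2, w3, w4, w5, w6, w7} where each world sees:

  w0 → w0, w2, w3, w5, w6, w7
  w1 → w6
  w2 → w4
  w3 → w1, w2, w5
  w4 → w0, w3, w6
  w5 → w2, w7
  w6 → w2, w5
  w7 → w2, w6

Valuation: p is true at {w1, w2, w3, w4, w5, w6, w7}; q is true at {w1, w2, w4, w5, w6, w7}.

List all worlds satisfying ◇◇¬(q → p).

∅

w0: successors {w0, w2, w3, w5, w6, w7}; ◇¬(q → p) there: w0:F, w2:F, w3:F, w5:F, w6:F, w7:F. ✗
w1: successors {w6}; ◇¬(q → p) there: w6:F. ✗
w2: successors {w4}; ◇¬(q → p) there: w4:F. ✗
w3: successors {w1, w2, w5}; ◇¬(q → p) there: w1:F, w2:F, w5:F. ✗
w4: successors {w0, w3, w6}; ◇¬(q → p) there: w0:F, w3:F, w6:F. ✗
w5: successors {w2, w7}; ◇¬(q → p) there: w2:F, w7:F. ✗
w6: successors {w2, w5}; ◇¬(q → p) there: w2:F, w5:F. ✗
w7: successors {w2, w6}; ◇¬(q → p) there: w2:F, w6:F. ✗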